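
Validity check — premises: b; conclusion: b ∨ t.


This matches the form of disjunction introduction: the conclusion follows in every model of the premises.

Valid.


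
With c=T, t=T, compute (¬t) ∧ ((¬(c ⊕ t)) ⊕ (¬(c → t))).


Substitute c=T, t=T:
¬t = F
c ⊕ t = T ⊕ T = F
¬(c ⊕ t) = T
c → t = T → T = T
¬(c → t) = F
(¬(c ⊕ t)) ⊕ (¬(c → t)) = T ⊕ F = T
(¬t) ∧ ((¬(c ⊕ t)) ⊕ (¬(c → t))) = F ∧ T = F

F


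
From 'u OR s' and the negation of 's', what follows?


Disjunctive syllogism: from (P ∨ Q) and ¬P, infer Q.
One disjunct, 's', is ruled out; the other must hold.

u


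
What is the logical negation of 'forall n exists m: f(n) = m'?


Negation flips each quantifier (∀↔∃) and negates the inner predicate.
¬(forall n exists m: φ) = exists n forall m: ¬φ.

exists n forall m: ~(f(n) = m)


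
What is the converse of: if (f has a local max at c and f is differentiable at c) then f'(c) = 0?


The converse of (P → Q) is (Q → P). It is not in general equivalent to the original.
Here P = '(f has a local max at c and f is differentiable at c)' and Q = 'f'(c) = 0'.

If f'(c) = 0, then (f has a local max at c and f is differentiable at c).


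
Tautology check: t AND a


Build the truth table over {a, t}:
a | t | φ
---------
F | F | F
T | F | F
F | T | F
T | T | T
Counterexample at row 1: with a=F, t=F, the formula is F.

No, it is not a tautology.


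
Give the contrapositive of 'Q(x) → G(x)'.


The contrapositive of (P → Q) is (¬Q → ¬P); it is logically equivalent to the original.
Here P = 'Q(x)' and Q = 'G(x)'.

If not (G(x)), then not (Q(x)).


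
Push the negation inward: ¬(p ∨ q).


De Morgan: the negation of a disjunction is the conjunction of the negations.
Distribute ¬ across ∨, flipping it to ∧, and negate each literal.

(¬p) ∧ (¬q)


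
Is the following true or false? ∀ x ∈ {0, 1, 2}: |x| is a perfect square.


Evaluate the predicate on each element: 0:T, 1:T, 2:F.
Counterexample x = 2 fails the predicate.

F


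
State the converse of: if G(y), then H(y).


The converse of (P → Q) is (Q → P). It is not in general equivalent to the original.
Here P = 'G(y)' and Q = 'H(y)'.

If H(y), then G(y).


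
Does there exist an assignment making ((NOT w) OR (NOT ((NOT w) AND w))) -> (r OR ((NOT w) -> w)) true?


Search for a satisfying assignment over {r, w}.
Try r=T, w=F: the formula evaluates to T.
A satisfying assignment exists.

Satisfiable.


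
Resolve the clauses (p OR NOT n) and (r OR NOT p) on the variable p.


The clauses contain complementary literals p and NOTp.
Resolution eliminates this pair and disjoins the remaining literals (merging duplicates).

(NOT n OR r)


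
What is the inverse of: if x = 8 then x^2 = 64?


The inverse of (P → Q) is (¬P → ¬Q). It is equivalent to the converse, not to the original.
Here P = 'x = 8' and Q = 'x^2 = 64'.

If not (x = 8), then not (x^2 = 64).


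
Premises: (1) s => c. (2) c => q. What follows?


Hypothetical syllogism: from (P → Q) and (Q → R), infer (P → R).
Chain the two implications through the shared middle term 'c'.

s => q


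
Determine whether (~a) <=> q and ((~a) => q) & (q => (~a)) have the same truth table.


Compare truth tables:
a | q | φ | ψ
-------------
False | False | False | False
True | False | True | True
False | True | True | True
True | True | False | False
The columns φ and ψ agree on every row.

Yes, they are logically equivalent.


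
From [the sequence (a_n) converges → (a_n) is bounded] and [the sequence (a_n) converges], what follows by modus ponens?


Modus ponens: from (P → Q) and P, infer Q.
P = 'the sequence (a_n) converges' is asserted, and P → Q holds, so Q follows.

(a_n) is bounded.


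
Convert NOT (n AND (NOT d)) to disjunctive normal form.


Step 1: Apply De Morgan: ¬(n ∧ (¬d)) = ¬n ∨ ¬(¬d).
Step 2: Eliminate any double negations (¬¬X = X).

(NOT n) OR d


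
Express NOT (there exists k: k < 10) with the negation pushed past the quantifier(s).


¬(for all x: φ) = there exists x: ¬φ, and ¬(there exists x: φ) = for all x: ¬φ.
Apply to the existential statement.

for all k: NOT(k < 10)


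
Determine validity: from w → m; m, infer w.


This is affirming the consequent (fallacy). There exist truth assignments where the premises are all true but the conclusion is false.

Invalid.


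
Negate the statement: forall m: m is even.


¬(forall x: φ) = exists x: ¬φ, and ¬(exists x: φ) = forall x: ¬φ.
Apply to the universal statement.

exists m: ~(m is even)


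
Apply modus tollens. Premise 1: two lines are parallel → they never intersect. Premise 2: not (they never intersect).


Modus tollens: from (P → Q) and ¬Q, infer ¬P.
Q = 'they never intersect' is denied; since P → Q, P must also fail.

Not (two lines are parallel).


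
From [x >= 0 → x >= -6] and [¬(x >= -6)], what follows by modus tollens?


Modus tollens: from (P → Q) and ¬Q, infer ¬P.
Q = 'x >= -6' is denied; since P → Q, P must also fail.

Not (x >= 0).


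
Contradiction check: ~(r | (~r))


Truth table over {r}:
r | φ
-----
False | False
True | False
Every row is false.

Yes, it is a contradiction.


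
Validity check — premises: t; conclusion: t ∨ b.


This matches the form of disjunction introduction: the conclusion follows in every model of the premises.

Valid.


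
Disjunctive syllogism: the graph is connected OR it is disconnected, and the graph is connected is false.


Disjunctive syllogism: from (P ∨ Q) and ¬P, infer Q.
One disjunct, 'the graph is connected', is ruled out; the other must hold.

it is disconnected


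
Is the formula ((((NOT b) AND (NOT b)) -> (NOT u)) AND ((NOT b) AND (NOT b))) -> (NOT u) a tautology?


Build the truth table over {b, u}:
b | u | φ
---------
F | F | T
T | F | T
F | T | T
T | T | T
Every row evaluates to true.

Yes, it is a tautology.


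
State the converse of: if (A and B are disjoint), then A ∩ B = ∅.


The converse of (P → Q) is (Q → P). It is not in general equivalent to the original.
Here P = '(A and B are disjoint)' and Q = 'A ∩ B = ∅'.

If A ∩ B = ∅, then (A and B are disjoint).


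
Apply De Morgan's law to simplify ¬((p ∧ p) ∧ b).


De Morgan: the negation of a conjunction is the disjunction of the negations.
Distribute ¬ across ∧, flipping it to ∨, and negate each literal.

((¬p) ∨ (¬p)) ∨ (¬b)


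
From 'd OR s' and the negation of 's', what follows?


Disjunctive syllogism: from (P ∨ Q) and ¬P, infer Q.
One disjunct, 's', is ruled out; the other must hold.

d


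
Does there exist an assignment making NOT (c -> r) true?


Search for a satisfying assignment over {c, r}.
Try c=T, r=F: the formula evaluates to T.
A satisfying assignment exists.

Satisfiable.


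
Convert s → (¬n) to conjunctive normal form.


Step 1: Rewrite s → (¬n) as ¬s ∨ (¬n).

(¬s) ∨ (¬n)


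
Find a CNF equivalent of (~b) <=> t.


Step 1: Rewrite (¬b) ↔ t as ((¬b) → t) ∧ (t → (¬b)).
Step 2: Rewrite each implication as a disjunction.
Step 3: Eliminate any double negations (¬¬X = X).

(b | t) & ((~t) | (~b))


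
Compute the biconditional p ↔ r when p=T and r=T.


Biconditional is true when both operands have the same truth value.
Substitute: p=T, r=T.
T ↔ T evaluates to T.

T


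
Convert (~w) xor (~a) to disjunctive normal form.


Step 1: (¬w) ⊕ (¬a) is true exactly when they disagree: ((¬w) ∧ ¬(¬a)) ∨ (¬(¬w) ∧ (¬a)).
Step 2: Eliminate any double negations (¬¬X = X).

((~w) & a) | (w & (~a))


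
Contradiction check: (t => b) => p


Truth table over {b, p, t}:
b | p | t | φ
-------------
False | False | False | False
True | False | False | False
False | True | False | True
True | True | False | True
False | False | True | True
True | False | True | False
False | True | True | True
True | True | True | True
Satisfying assignment at row 3: b=False, p=True, t=False gives True.

No, it is not a contradiction.


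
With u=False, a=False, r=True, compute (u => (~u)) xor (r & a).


Substitute u=False, a=False, r=True:
~u = True
u => (~u) = False => True = True
r & a = True & False = False
(u => (~u)) xor (r & a) = True xor False = True

True


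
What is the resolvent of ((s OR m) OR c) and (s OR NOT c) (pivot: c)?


The clauses contain complementary literals c and NOTc.
Resolution eliminates this pair and disjoins the remaining literals (merging duplicates).

(s OR m)


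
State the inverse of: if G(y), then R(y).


The inverse of (P → Q) is (¬P → ¬Q). It is equivalent to the converse, not to the original.
Here P = 'G(y)' and Q = 'R(y)'.

If not (G(y)), then not (R(y)).


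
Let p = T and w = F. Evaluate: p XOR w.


Exclusive or is true when exactly one operand is true.
Substitute: p=T, w=F.
T XOR F evaluates to T.

T


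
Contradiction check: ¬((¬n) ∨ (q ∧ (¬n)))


Truth table over {n, q}:
n | q | φ
---------
F | F | F
T | F | T
F | T | F
T | T | T
Satisfying assignment at row 2: n=T, q=F gives T.

No, it is not a contradiction.


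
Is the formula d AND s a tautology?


Build the truth table over {d, s}:
d | s | φ
---------
F | F | F
T | F | F
F | T | F
T | T | T
Counterexample at row 1: with d=F, s=F, the formula is F.

No, it is not a tautology.


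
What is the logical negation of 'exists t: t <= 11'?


¬(forall x: φ) = exists x: ¬φ, and ¬(exists x: φ) = forall x: ¬φ.
Apply to the existential statement.

forall t: ~(t <= 11)


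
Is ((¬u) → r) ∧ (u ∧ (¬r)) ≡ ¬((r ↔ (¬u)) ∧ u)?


Compare truth tables:
r | u | φ | ψ
-------------
F | F | F | T
T | F | F | T
F | T | T | F
T | T | F | T
They differ at row 1 (r=F, u=F): φ=F but ψ=T.

No, they are not logically equivalent.


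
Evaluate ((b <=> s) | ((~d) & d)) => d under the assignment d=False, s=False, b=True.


Substitute d=False, s=False, b=True:
b <=> s = True <=> False = False
~d = True
(~d) & d = True & False = False
(b <=> s) | ((~d) & d) = False | False = False
((b <=> s) | ((~d) & d)) => d = False => False = True

True


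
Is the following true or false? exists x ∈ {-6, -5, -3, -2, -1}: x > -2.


Evaluate the predicate on each element: -6:False, -5:False, -3:False, -2:False, -1:True.
Witness x = -1 satisfies the predicate.

True


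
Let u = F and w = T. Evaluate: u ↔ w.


Biconditional is true when both operands have the same truth value.
Substitute: u=F, w=T.
F ↔ T evaluates to F.

F


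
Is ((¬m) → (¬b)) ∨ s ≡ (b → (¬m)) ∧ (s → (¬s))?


Compare truth tables:
b | m | s | φ | ψ
-----------------
F | F | F | T | T
T | F | F | F | T
F | T | F | T | T
T | T | F | T | F
F | F | T | T | F
T | F | T | T | F
F | T | T | T | F
T | T | T | T | F
They differ at row 2 (b=T, m=F, s=F): φ=F but ψ=T.

No, they are not logically equivalent.


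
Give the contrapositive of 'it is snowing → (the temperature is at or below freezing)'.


The contrapositive of (P → Q) is (¬Q → ¬P); it is logically equivalent to the original.
Here P = 'it is snowing' and Q = '(the temperature is at or below freezing)'.

If not ((the temperature is at or below freezing)), then not (it is snowing).


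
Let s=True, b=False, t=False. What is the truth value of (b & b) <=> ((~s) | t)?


Substitute s=True, b=False, t=False:
b & b = False & False = False
~s = False
(~s) | t = False | False = False
(b & b) <=> ((~s) | t) = False <=> False = True

True


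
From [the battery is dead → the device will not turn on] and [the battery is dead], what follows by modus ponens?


Modus ponens: from (P → Q) and P, infer Q.
P = 'the battery is dead' is asserted, and P → Q holds, so Q follows.

the device will not turn on.


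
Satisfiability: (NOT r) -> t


Search for a satisfying assignment over {r, t}.
Try r=T, t=F: the formula evaluates to T.
A satisfying assignment exists.

Satisfiable.


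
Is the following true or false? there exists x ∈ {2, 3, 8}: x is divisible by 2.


Evaluate the predicate on each element: 2:T, 3:F, 8:T.
Witness x = 2 satisfies the predicate.

T


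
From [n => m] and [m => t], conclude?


Hypothetical syllogism: from (P → Q) and (Q → R), infer (P → R).
Chain the two implications through the shared middle term 'm'.

n => t


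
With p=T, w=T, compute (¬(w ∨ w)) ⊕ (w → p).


Substitute p=T, w=T:
w ∨ w = T ∨ T = T
¬(w ∨ w) = F
w → p = T → T = T
(¬(w ∨ w)) ⊕ (w → p) = F ⊕ T = T

T


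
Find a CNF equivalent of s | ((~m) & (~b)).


Step 1: Distribute ∨ over ∧: s ∨ ((¬m) ∧ (¬b)) = (s ∨ (¬m)) ∧ (s ∨ (¬b)).

(s | (~m)) & (s | (~b))


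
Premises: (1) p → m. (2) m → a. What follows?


Hypothetical syllogism: from (P → Q) and (Q → R), infer (P → R).
Chain the two implications through the shared middle term 'm'.

p → a


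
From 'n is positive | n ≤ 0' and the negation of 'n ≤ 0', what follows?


Disjunctive syllogism: from (P ∨ Q) and ¬P, infer Q.
One disjunct, 'n ≤ 0', is ruled out; the other must hold.

n is positive


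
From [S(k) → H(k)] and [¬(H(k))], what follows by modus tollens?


Modus tollens: from (P → Q) and ¬Q, infer ¬P.
Q = 'H(k)' is denied; since P → Q, P must also fail.

Not (S(k)).


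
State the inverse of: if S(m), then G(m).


The inverse of (P → Q) is (¬P → ¬Q). It is equivalent to the converse, not to the original.
Here P = 'S(m)' and Q = 'G(m)'.

If not (S(m)), then not (G(m)).


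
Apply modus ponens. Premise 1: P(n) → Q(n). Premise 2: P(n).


Modus ponens: from (P → Q) and P, infer Q.
P = 'P(n)' is asserted, and P → Q holds, so Q follows.

Q(n).


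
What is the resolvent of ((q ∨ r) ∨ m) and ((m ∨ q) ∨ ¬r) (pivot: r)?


The clauses contain complementary literals r and ¬r.
Resolution eliminates this pair and disjoins the remaining literals (merging duplicates).

(q ∨ m)


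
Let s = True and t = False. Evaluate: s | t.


Disjunction is false only when both operands are false.
Substitute: s=True, t=False.
True | False evaluates to True.

True


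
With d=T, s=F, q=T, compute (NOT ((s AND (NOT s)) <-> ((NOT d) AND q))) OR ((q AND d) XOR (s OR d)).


Substitute d=T, s=F, q=T:
NOT s = T
s AND (NOT s) = F AND T = F
NOT d = F
(NOT d) AND q = F AND T = F
(s AND (NOT s)) <-> ((NOT d) AND q) = F <-> F = T
NOT ((s AND (NOT s)) <-> ((NOT d) AND q)) = F
q AND d = T AND T = T
s OR d = F OR T = T
(q AND d) XOR (s OR d) = T XOR T = F
(NOT ((s AND (NOT s)) <-> ((NOT d) AND q))) OR ((q AND d) XOR (s OR d)) = F OR F = F

F


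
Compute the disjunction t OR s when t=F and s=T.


Disjunction is false only when both operands are false.
Substitute: t=F, s=T.
F OR T evaluates to T.

T


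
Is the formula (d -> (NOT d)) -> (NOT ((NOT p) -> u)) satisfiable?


Search for a satisfying assignment over {d, p, u}.
Try d=F, p=F, u=F: the formula evaluates to T.
A satisfying assignment exists.

Satisfiable.


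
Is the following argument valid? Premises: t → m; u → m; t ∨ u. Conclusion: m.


This matches the form of proof by cases: the conclusion follows in every model of the premises.

Valid.


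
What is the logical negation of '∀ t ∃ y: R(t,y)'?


Negation flips each quantifier (∀↔∃) and negates the inner predicate.
¬(∀ t ∃ y: φ) = ∃ t ∀ y: ¬φ.

∃ t ∀ y: ¬(R(t,y))


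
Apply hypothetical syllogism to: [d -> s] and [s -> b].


Hypothetical syllogism: from (P → Q) and (Q → R), infer (P → R).
Chain the two implications through the shared middle term 's'.

d -> b


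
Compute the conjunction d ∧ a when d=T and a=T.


Conjunction is true only when both operands are true.
Substitute: d=T, a=T.
T ∧ T evaluates to T.

T


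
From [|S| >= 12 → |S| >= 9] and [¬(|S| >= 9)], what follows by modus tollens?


Modus tollens: from (P → Q) and ¬Q, infer ¬P.
Q = '|S| >= 9' is denied; since P → Q, P must also fail.

Not (|S| >= 12).


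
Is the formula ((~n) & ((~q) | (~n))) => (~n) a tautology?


Build the truth table over {n, q}:
n | q | φ
---------
False | False | True
True | False | True
False | True | True
True | True | True
Every row evaluates to true.

Yes, it is a tautology.


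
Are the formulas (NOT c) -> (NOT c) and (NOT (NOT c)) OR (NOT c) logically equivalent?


Compare truth tables:
c | φ | ψ
---------
F | T | T
T | T | T
The columns φ and ψ agree on every row.

Yes, they are logically equivalent.


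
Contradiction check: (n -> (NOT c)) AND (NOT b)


Truth table over {b, c, n}:
b | c | n | φ
-------------
F | F | F | T
T | F | F | F
F | T | F | T
T | T | F | F
F | F | T | T
T | F | T | F
F | T | T | F
T | T | T | F
Satisfying assignment at row 1: b=F, c=F, n=F gives T.

No, it is not a contradiction.


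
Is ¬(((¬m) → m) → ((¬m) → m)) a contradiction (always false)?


Truth table over {m}:
m | φ
-----
F | F
T | F
Every row is false.

Yes, it is a contradiction.


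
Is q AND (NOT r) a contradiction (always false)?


Truth table over {q, r}:
q | r | φ
---------
F | F | F
T | F | T
F | T | F
T | T | F
Satisfying assignment at row 2: q=T, r=F gives T.

No, it is not a contradiction.


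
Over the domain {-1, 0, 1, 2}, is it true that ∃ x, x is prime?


Evaluate the predicate on each element: -1:F, 0:F, 1:F, 2:T.
Witness x = 2 satisfies the predicate.

T


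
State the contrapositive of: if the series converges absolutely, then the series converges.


The contrapositive of (P → Q) is (¬Q → ¬P); it is logically equivalent to the original.
Here P = 'the series converges absolutely' and Q = 'the series converges'.

If not (the series converges), then not (the series converges absolutely).


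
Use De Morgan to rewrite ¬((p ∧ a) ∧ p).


De Morgan: the negation of a conjunction is the disjunction of the negations.
Distribute ¬ across ∧, flipping it to ∨, and negate each literal.

((¬p) ∨ (¬a)) ∨ (¬p)


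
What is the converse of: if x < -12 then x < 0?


The converse of (P → Q) is (Q → P). It is not in general equivalent to the original.
Here P = 'x < -12' and Q = 'x < 0'.

If x < 0, then x < -12.


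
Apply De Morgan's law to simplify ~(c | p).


De Morgan: the negation of a disjunction is the conjunction of the negations.
Distribute ~ across |, flipping it to &, and negate each literal.

(~c) & (~p)


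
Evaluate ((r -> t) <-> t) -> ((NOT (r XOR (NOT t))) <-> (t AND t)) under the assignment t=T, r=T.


Substitute t=T, r=T:
r -> t = T -> T = T
(r -> t) <-> t = T <-> T = T
NOT t = F
r XOR (NOT t) = T XOR F = T
NOT (r XOR (NOT t)) = F
t AND t = T AND T = T
(NOT (r XOR (NOT t))) <-> (t AND t) = F <-> T = F
((r -> t) <-> t) -> ((NOT (r XOR (NOT t))) <-> (t AND t)) = T -> F = F

F


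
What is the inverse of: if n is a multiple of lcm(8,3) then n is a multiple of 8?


The inverse of (P → Q) is (¬P → ¬Q). It is equivalent to the converse, not to the original.
Here P = 'n is a multiple of lcm(8,3)' and Q = 'n is a multiple of 8'.

If not (n is a multiple of lcm(8,3)), then not (n is a multiple of 8).


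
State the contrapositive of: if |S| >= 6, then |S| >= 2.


The contrapositive of (P → Q) is (¬Q → ¬P); it is logically equivalent to the original.
Here P = '|S| >= 6' and Q = '|S| >= 2'.

If not (|S| >= 2), then not (|S| >= 6).


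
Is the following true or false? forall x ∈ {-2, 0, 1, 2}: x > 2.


Evaluate the predicate on each element: -2:False, 0:False, 1:False, 2:False.
Counterexample x = -2 fails the predicate.

False


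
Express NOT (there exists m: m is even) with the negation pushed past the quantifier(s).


¬(for all x: φ) = there exists x: ¬φ, and ¬(there exists x: φ) = for all x: ¬φ.
Apply to the existential statement.

for all m: NOT(m is even)


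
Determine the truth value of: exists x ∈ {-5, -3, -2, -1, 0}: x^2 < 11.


Evaluate the predicate on each element: -5:False, -3:True, -2:True, -1:True, 0:True.
Witness x = -3 satisfies the predicate.

True


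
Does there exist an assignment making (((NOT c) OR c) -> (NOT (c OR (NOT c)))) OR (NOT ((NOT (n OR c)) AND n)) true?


Search for a satisfying assignment over {c, n}.
Try c=F, n=F: the formula evaluates to T.
A satisfying assignment exists.

Satisfiable.


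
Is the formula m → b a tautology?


Build the truth table over {b, m}:
b | m | φ
---------
F | F | T
T | F | T
F | T | F
T | T | T
Counterexample at row 3: with b=F, m=T, the formula is F.

No, it is not a tautology.


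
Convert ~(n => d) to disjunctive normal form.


Step 1: Rewrite implication then negate: ¬(¬n ∨ d) = n ∧ ¬d.

n & (~d)


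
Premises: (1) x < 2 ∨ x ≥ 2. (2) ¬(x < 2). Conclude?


Disjunctive syllogism: from (P ∨ Q) and ¬P, infer Q.
One disjunct, 'x < 2', is ruled out; the other must hold.

x ≥ 2


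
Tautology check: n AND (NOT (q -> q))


Build the truth table over {n, q}:
n | q | φ
---------
F | F | F
T | F | F
F | T | F
T | T | F
Counterexample at row 1: with n=F, q=F, the formula is F.

No, it is not a tautology.


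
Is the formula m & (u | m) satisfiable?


Search for a satisfying assignment over {m, u}.
Try m=True, u=False: the formula evaluates to True.
A satisfying assignment exists.

Satisfiable.


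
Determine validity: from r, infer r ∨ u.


This matches the form of disjunction introduction: the conclusion follows in every model of the premises.

Valid.


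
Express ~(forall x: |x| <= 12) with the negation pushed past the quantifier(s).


¬(forall x: φ) = exists x: ¬φ, and ¬(exists x: φ) = forall x: ¬φ.
Apply to the universal statement.

exists x: ~(|x| <= 12)


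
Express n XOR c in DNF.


Step 1: n ⊕ c is true exactly when they disagree: (n ∧ ¬c) ∨ (¬n ∧ c).

(n AND (NOT c)) OR ((NOT n) AND c)


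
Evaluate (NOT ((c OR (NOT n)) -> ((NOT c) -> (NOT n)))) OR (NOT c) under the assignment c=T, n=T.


Substitute c=T, n=T:
NOT n = F
c OR (NOT n) = T OR F = T
NOT c = F
NOT n = F
(NOT c) -> (NOT n) = F -> F = T
(c OR (NOT n)) -> ((NOT c) -> (NOT n)) = T -> T = T
NOT ((c OR (NOT n)) -> ((NOT c) -> (NOT n))) = F
NOT c = F
(NOT ((c OR (NOT n)) -> ((NOT c) -> (NOT n)))) OR (NOT c) = F OR F = F

F


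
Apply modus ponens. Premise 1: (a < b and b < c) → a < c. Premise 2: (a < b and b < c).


Modus ponens: from (P → Q) and P, infer Q.
P = '(a < b and b < c)' is asserted, and P → Q holds, so Q follows.

a < c.


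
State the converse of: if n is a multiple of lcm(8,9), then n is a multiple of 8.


The converse of (P → Q) is (Q → P). It is not in general equivalent to the original.
Here P = 'n is a multiple of lcm(8,9)' and Q = 'n is a multiple of 8'.

If n is a multiple of 8, then n is a multiple of lcm(8,9).


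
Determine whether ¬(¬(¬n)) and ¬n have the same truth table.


Compare truth tables:
n | φ | ψ
---------
F | T | T
T | F | F
The columns φ and ψ agree on every row.

Yes, they are logically equivalent.


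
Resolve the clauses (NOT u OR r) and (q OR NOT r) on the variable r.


The clauses contain complementary literals r and NOTr.
Resolution eliminates this pair and disjoins the remaining literals (merging duplicates).

(NOT u OR q)


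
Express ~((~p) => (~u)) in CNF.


Step 1: Rewrite (¬p) → (¬u) as ¬(¬p) ∨ (¬u).
Step 2: Negate: ¬(¬(¬p) ∨ (¬u)) = (¬p) ∧ ¬(¬u) (De Morgan + double negation).
Step 3: Eliminate any double negations (¬¬X = X).

(~p) & u


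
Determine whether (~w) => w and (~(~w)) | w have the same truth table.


Compare truth tables:
w | φ | ψ
---------
False | False | False
True | True | True
The columns φ and ψ agree on every row.

Yes, they are logically equivalent.


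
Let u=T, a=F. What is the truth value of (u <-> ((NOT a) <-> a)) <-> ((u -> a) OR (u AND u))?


Substitute u=T, a=F:
NOT a = T
(NOT a) <-> a = T <-> F = F
u <-> ((NOT a) <-> a) = T <-> F = F
u -> a = T -> F = F
u AND u = T AND T = T
(u -> a) OR (u AND u) = F OR T = T
(u <-> ((NOT a) <-> a)) <-> ((u -> a) OR (u AND u)) = F <-> T = F

F


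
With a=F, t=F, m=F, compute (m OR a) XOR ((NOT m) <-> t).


Substitute a=F, t=F, m=F:
m OR a = F OR F = F
NOT m = T
(NOT m) <-> t = T <-> F = F
(m OR a) XOR ((NOT m) <-> t) = F XOR F = F

F


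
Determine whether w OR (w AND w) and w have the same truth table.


Compare truth tables:
w | φ | ψ
---------
F | F | F
T | T | T
The columns φ and ψ agree on every row.

Yes, they are logically equivalent.


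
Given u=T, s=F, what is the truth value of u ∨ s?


Disjunction is false only when both operands are false.
Substitute: u=T, s=F.
T ∨ F evaluates to T.

T


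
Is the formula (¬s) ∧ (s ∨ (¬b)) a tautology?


Build the truth table over {b, s}:
b | s | φ
---------
F | F | T
T | F | F
F | T | F
T | T | F
Counterexample at row 2: with b=T, s=F, the formula is F.

No, it is not a tautology.


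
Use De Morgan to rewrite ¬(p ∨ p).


De Morgan: the negation of a disjunction is the conjunction of the negations.
Distribute ¬ across ∨, flipping it to ∧, and negate each literal.

(¬p) ∧ (¬p)


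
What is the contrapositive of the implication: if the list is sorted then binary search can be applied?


The contrapositive of (P → Q) is (¬Q → ¬P); it is logically equivalent to the original.
Here P = 'the list is sorted' and Q = 'binary search can be applied'.

If not (binary search can be applied), then not (the list is sorted).


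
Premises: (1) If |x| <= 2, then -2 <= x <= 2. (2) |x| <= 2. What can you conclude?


Modus ponens: from (P → Q) and P, infer Q.
P = '|x| <= 2' is asserted, and P → Q holds, so Q follows.

-2 <= x <= 2.


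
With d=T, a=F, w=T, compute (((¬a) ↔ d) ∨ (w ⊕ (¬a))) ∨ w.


Substitute d=T, a=F, w=T:
¬a = T
(¬a) ↔ d = T ↔ T = T
¬a = T
w ⊕ (¬a) = T ⊕ T = F
((¬a) ↔ d) ∨ (w ⊕ (¬a)) = T ∨ F = T
(((¬a) ↔ d) ∨ (w ⊕ (¬a))) ∨ w = T ∨ T = T

T


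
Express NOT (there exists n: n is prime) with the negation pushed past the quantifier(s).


¬(for all x: φ) = there exists x: ¬φ, and ¬(there exists x: φ) = for all x: ¬φ.
Apply to the existential statement.

for all n: NOT(n is prime)


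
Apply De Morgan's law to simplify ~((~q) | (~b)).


De Morgan: the negation of a disjunction is the conjunction of the negations.
Distribute ~ across |, flipping it to &, and negate each literal.

q & b


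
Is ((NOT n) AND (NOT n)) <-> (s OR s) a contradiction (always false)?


Truth table over {n, s}:
n | s | φ
---------
F | F | F
T | F | T
F | T | T
T | T | F
Satisfying assignment at row 2: n=T, s=F gives T.

No, it is not a contradiction.


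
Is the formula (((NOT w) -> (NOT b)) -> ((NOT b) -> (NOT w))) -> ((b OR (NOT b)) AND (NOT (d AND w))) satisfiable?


Search for a satisfying assignment over {b, d, w}.
Try b=F, d=F, w=F: the formula evaluates to T.
A satisfying assignment exists.

Satisfiable.


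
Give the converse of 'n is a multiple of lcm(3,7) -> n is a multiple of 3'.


The converse of (P → Q) is (Q → P). It is not in general equivalent to the original.
Here P = 'n is a multiple of lcm(3,7)' and Q = 'n is a multiple of 3'.

If n is a multiple of 3, then n is a multiple of lcm(3,7).


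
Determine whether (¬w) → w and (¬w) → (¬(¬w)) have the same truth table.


Compare truth tables:
w | φ | ψ
---------
F | F | F
T | T | T
The columns φ and ψ agree on every row.

Yes, they are logically equivalent.


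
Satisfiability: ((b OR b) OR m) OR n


Search for a satisfying assignment over {b, m, n}.
Try b=T, m=F, n=F: the formula evaluates to T.
A satisfying assignment exists.

Satisfiable.


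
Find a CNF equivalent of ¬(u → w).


Step 1: Rewrite u → w as ¬u ∨ w.
Step 2: Negate: ¬(¬u ∨ w) = u ∧ ¬w (De Morgan + double negation).

u ∧ (¬w)


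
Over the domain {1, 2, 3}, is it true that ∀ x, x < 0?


Evaluate the predicate on each element: 1:F, 2:F, 3:F.
Counterexample x = 1 fails the predicate.

F


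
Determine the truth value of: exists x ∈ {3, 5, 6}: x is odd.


Evaluate the predicate on each element: 3:True, 5:True, 6:False.
Witness x = 3 satisfies the predicate.

True


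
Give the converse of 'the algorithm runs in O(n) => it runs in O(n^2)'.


The converse of (P → Q) is (Q → P). It is not in general equivalent to the original.
Here P = 'the algorithm runs in O(n)' and Q = 'it runs in O(n^2)'.

If it runs in O(n^2), then the algorithm runs in O(n).


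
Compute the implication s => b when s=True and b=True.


Implication is false only when antecedent is true and consequent is false.
Substitute: s=True, b=True.
True => True evaluates to True.

True


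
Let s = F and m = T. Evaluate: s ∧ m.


Conjunction is true only when both operands are true.
Substitute: s=F, m=T.
F ∧ T evaluates to F.

F


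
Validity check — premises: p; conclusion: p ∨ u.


This matches the form of disjunction introduction: the conclusion follows in every model of the premises.

Valid.


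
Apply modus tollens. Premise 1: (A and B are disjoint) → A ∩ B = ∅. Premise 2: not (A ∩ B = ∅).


Modus tollens: from (P → Q) and ¬Q, infer ¬P.
Q = 'A ∩ B = ∅' is denied; since P → Q, P must also fail.

Not ((A and B are disjoint)).


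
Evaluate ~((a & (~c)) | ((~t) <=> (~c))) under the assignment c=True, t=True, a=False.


Substitute c=True, t=True, a=False:
~c = False
a & (~c) = False & False = False
~t = False
~c = False
(~t) <=> (~c) = False <=> False = True
(a & (~c)) | ((~t) <=> (~c)) = False | True = True
~((a & (~c)) | ((~t) <=> (~c))) = False

False


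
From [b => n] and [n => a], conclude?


Hypothetical syllogism: from (P → Q) and (Q → R), infer (P → R).
Chain the two implications through the shared middle term 'n'.

b => a


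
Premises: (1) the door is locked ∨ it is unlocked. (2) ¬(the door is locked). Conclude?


Disjunctive syllogism: from (P ∨ Q) and ¬P, infer Q.
One disjunct, 'the door is locked', is ruled out; the other must hold.

it is unlocked


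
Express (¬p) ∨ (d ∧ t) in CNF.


Step 1: Distribute ∨ over ∧: (¬p) ∨ (d ∧ t) = ((¬p) ∨ d) ∧ ((¬p) ∨ t).

((¬p) ∨ d) ∧ ((¬p) ∨ t)


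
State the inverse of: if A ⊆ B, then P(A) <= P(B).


The inverse of (P → Q) is (¬P → ¬Q). It is equivalent to the converse, not to the original.
Here P = 'A ⊆ B' and Q = 'P(A) <= P(B)'.

If not (A ⊆ B), then not (P(A) <= P(B)).


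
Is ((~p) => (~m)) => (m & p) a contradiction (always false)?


Truth table over {m, p}:
m | p | φ
---------
False | False | False
True | False | True
False | True | False
True | True | True
Satisfying assignment at row 2: m=True, p=False gives True.

No, it is not a contradiction.


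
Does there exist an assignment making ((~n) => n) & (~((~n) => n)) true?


Check all 2 assignments over {n}:
n | φ
-----
False | False
True | False
No assignment makes the formula true.

Unsatisfiable.


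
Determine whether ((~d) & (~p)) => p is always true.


Build the truth table over {d, p}:
d | p | φ
---------
False | False | False
True | False | True
False | True | True
True | True | True
Counterexample at row 1: with d=False, p=False, the formula is False.

No, it is not a tautology.


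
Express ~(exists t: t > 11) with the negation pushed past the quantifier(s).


¬(forall x: φ) = exists x: ¬φ, and ¬(exists x: φ) = forall x: ¬φ.
Apply to the existential statement.

forall t: ~(t > 11)


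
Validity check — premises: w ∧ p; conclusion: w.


This matches the form of conjunction elimination: the conclusion follows in every model of the premises.

Valid.


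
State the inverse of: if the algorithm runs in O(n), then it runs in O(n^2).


The inverse of (P → Q) is (¬P → ¬Q). It is equivalent to the converse, not to the original.
Here P = 'the algorithm runs in O(n)' and Q = 'it runs in O(n^2)'.

If not (the algorithm runs in O(n)), then not (it runs in O(n^2)).


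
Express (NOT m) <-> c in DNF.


Step 1: (¬m) ↔ c is true exactly when both agree: ((¬m) ∧ c) ∨ (¬(¬m) ∧ ¬c).
Step 2: Eliminate any double negations (¬¬X = X).

((NOT m) AND c) OR (m AND (NOT c))


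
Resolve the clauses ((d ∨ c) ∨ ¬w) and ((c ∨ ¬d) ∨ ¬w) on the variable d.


The clauses contain complementary literals d and ¬d.
Resolution eliminates this pair and disjoins the remaining literals (merging duplicates).

(c ∨ ¬w)


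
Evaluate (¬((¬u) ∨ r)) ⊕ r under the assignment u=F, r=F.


Substitute u=F, r=F:
¬u = T
(¬u) ∨ r = T ∨ F = T
¬((¬u) ∨ r) = F
(¬((¬u) ∨ r)) ⊕ r = F ⊕ F = F

F


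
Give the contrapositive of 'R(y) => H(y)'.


The contrapositive of (P → Q) is (¬Q → ¬P); it is logically equivalent to the original.
Here P = 'R(y)' and Q = 'H(y)'.

If not (H(y)), then not (R(y)).


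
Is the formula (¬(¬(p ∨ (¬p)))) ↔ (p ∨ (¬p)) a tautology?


Build the truth table over {p}:
p | φ
-----
F | T
T | T
Every row evaluates to true.

Yes, it is a tautology.


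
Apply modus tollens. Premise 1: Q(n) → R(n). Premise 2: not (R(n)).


Modus tollens: from (P → Q) and ¬Q, infer ¬P.
Q = 'R(n)' is denied; since P → Q, P must also fail.

Not (Q(n)).


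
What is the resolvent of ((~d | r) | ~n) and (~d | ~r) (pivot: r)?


The clauses contain complementary literals r and ~r.
Resolution eliminates this pair and disjoins the remaining literals (merging duplicates).

(~d | ~n)


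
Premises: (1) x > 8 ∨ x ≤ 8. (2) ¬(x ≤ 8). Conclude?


Disjunctive syllogism: from (P ∨ Q) and ¬P, infer Q.
One disjunct, 'x ≤ 8', is ruled out; the other must hold.

x > 8


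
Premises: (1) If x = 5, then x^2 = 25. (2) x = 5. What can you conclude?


Modus ponens: from (P → Q) and P, infer Q.
P = 'x = 5' is asserted, and P → Q holds, so Q follows.

x^2 = 25.


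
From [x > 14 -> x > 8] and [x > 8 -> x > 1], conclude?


Hypothetical syllogism: from (P → Q) and (Q → R), infer (P → R).
Chain the two implications through the shared middle term 'x > 8'.

x > 14 -> x > 1


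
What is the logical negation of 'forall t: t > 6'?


¬(forall x: φ) = exists x: ¬φ, and ¬(exists x: φ) = forall x: ¬φ.
Apply to the universal statement.

exists t: ~(t > 6)


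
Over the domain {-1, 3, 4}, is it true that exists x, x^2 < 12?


Evaluate the predicate on each element: -1:True, 3:True, 4:False.
Witness x = -1 satisfies the predicate.

True


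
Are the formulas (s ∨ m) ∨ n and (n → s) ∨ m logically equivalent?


Compare truth tables:
m | n | s | φ | ψ
-----------------
F | F | F | F | T
T | F | F | T | T
F | T | F | T | F
T | T | F | T | T
F | F | T | T | T
T | F | T | T | T
F | T | T | T | T
T | T | T | T | T
They differ at row 1 (m=F, n=F, s=F): φ=F but ψ=T.

No, they are not logically equivalent.


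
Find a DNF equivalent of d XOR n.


Step 1: d ⊕ n is true exactly when they disagree: (d ∧ ¬n) ∨ (¬d ∧ n).

(d AND (NOT n)) OR ((NOT d) AND n)


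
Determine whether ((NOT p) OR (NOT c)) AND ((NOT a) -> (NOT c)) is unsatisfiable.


Truth table over {a, c, p}:
a | c | p | φ
-------------
F | F | F | T
T | F | F | T
F | T | F | F
T | T | F | T
F | F | T | T
T | F | T | T
F | T | T | F
T | T | T | F
Satisfying assignment at row 1: a=F, c=F, p=F gives T.

No, it is not a contradiction.


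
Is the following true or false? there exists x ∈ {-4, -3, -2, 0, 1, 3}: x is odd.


Evaluate the predicate on each element: -4:F, -3:T, -2:F, 0:F, 1:T, 3:T.
Witness x = -3 satisfies the predicate.

T


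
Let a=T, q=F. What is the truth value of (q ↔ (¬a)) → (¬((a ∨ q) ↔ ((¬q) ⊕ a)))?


Substitute a=T, q=F:
¬a = F
q ↔ (¬a) = F ↔ F = T
a ∨ q = T ∨ F = T
¬q = T
(¬q) ⊕ a = T ⊕ T = F
(a ∨ q) ↔ ((¬q) ⊕ a) = T ↔ F = F
¬((a ∨ q) ↔ ((¬q) ⊕ a)) = T
(q ↔ (¬a)) → (¬((a ∨ q) ↔ ((¬q) ⊕ a))) = T → T = T

T


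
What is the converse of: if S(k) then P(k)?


The converse of (P → Q) is (Q → P). It is not in general equivalent to the original.
Here P = 'S(k)' and Q = 'P(k)'.

If P(k), then S(k).


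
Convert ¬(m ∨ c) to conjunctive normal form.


Step 1: Apply De Morgan: ¬(m ∨ c) = ¬m ∧ ¬c.

(¬m) ∧ (¬c)


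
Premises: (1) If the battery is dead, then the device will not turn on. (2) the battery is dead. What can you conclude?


Modus ponens: from (P → Q) and P, infer Q.
P = 'the battery is dead' is asserted, and P → Q holds, so Q follows.

the device will not turn on.


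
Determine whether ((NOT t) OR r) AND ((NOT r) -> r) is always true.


Build the truth table over {r, t}:
r | t | φ
---------
F | F | F
T | F | T
F | T | F
T | T | T
Counterexample at row 1: with r=F, t=F, the formula is F.

No, it is not a tautology.


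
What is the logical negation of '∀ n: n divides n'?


¬(∀ x: φ) = ∃ x: ¬φ, and ¬(∃ x: φ) = ∀ x: ¬φ.
Apply to the universal statement.

∃ n: ¬(n divides n)


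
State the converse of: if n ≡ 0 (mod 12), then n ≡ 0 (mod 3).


The converse of (P → Q) is (Q → P). It is not in general equivalent to the original.
Here P = 'n ≡ 0 (mod 12)' and Q = 'n ≡ 0 (mod 3)'.

If n ≡ 0 (mod 3), then n ≡ 0 (mod 12).


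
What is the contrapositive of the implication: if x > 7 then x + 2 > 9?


The contrapositive of (P → Q) is (¬Q → ¬P); it is logically equivalent to the original.
Here P = 'x > 7' and Q = 'x + 2 > 9'.

If not (x + 2 > 9), then not (x > 7).


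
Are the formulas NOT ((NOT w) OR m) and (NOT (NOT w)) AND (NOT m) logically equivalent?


Compare truth tables:
m | w | φ | ψ
-------------
F | F | F | F
T | F | F | F
F | T | T | T
T | T | F | F
The columns φ and ψ agree on every row.

Yes, they are logically equivalent.


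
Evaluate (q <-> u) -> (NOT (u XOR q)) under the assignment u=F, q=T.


Substitute u=F, q=T:
q <-> u = T <-> F = F
u XOR q = F XOR T = T
NOT (u XOR q) = F
(q <-> u) -> (NOT (u XOR q)) = F -> F = T

T


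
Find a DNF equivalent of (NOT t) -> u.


Step 1: Rewrite (¬t) → u as ¬(¬t) ∨ u.
Step 2: Eliminate any double negations (¬¬X = X).

t OR u


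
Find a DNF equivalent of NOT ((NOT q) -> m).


Step 1: Rewrite implication then negate: ¬(¬(¬q) ∨ m) = (¬q) ∧ ¬m.

(NOT q) AND (NOT m)


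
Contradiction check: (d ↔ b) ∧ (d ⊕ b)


Truth table over {b, d}:
b | d | φ
---------
F | F | F
T | F | F
F | T | F
T | T | F
Every row is false.

Yes, it is a contradiction.


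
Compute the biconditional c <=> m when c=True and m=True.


Biconditional is true when both operands have the same truth value.
Substitute: c=True, m=True.
True <=> True evaluates to True.

True


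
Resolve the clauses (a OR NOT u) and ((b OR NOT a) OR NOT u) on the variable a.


The clauses contain complementary literals a and NOTa.
Resolution eliminates this pair and disjoins the remaining literals (merging duplicates).

(NOT u OR b)


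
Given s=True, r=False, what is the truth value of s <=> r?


Biconditional is true when both operands have the same truth value.
Substitute: s=True, r=False.
True <=> False evaluates to False.

False


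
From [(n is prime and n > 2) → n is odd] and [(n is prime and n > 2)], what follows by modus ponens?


Modus ponens: from (P → Q) and P, infer Q.
P = '(n is prime and n > 2)' is asserted, and P → Q holds, so Q follows.

n is odd.
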